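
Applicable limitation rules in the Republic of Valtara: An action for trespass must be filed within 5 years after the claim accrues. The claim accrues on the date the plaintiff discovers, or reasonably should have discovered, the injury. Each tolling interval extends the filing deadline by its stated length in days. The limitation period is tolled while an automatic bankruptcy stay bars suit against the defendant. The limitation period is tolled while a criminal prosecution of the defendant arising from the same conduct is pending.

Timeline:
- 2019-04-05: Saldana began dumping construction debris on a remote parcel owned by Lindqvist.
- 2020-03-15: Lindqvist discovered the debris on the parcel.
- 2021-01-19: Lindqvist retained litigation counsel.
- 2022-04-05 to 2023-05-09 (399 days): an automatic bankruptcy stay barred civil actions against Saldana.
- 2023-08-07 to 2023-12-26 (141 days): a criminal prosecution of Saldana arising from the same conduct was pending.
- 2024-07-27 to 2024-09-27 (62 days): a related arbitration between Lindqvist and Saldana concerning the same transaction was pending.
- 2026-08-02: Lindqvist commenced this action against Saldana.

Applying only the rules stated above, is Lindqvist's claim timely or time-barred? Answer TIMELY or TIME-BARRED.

TIMELY

The claim did not accrue until Lindqvist discovered the injury on 2020-03-15; the 2019-04-05 act date does not start the clock under the stated rule.
5 years from 2020-03-15 is 2025-03-15.
The period was tolled for 399 days by the automatic bankruptcy stay (2022-04-05 to 2023-05-09), pushing the deadline to 2026-04-18.
Because the pending criminal prosecution ran from 2023-08-07 to 2023-12-26, the deadline is extended by 141 days to 2026-09-06.
The pending related arbitration from 2024-07-27 to 2024-09-27 does not toll the period, because no stated rule makes a pending arbitration a tolling event.
The other events in the timeline have no effect on the limitation period under the stated rules.
Lindqvist filed on 2026-08-02, before the 2026-09-06 deadline, so the action is timely.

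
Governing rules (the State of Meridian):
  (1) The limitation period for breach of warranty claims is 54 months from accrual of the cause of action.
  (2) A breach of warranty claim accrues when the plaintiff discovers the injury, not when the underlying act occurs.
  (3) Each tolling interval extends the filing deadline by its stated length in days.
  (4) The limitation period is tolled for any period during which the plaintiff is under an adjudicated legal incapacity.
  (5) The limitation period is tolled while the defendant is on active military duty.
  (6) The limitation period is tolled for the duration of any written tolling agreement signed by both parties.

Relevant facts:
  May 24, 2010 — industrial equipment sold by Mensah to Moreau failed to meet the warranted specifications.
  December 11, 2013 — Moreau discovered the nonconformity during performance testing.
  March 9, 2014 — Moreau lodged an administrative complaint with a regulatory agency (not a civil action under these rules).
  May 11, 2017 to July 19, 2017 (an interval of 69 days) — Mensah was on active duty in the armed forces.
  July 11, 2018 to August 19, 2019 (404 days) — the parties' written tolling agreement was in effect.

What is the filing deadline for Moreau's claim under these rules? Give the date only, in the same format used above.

September 27, 2019

Under the discovery rule, the claim accrued on December 11, 2013, when Moreau discovered the injury — not on the May 24, 2010 date of the underlying act.
54 months from December 11, 2013 is June 11, 2018.
The defendant's active military service from May 11, 2017 to July 19, 2017 tolled the period for 69 days, extending the deadline to August 19, 2018.
The period was tolled for 404 days by the written tolling agreement (July 11, 2018 to August 19, 2019), pushing the deadline to September 27, 2019.
Nothing else in the chronology tolls or restarts the period.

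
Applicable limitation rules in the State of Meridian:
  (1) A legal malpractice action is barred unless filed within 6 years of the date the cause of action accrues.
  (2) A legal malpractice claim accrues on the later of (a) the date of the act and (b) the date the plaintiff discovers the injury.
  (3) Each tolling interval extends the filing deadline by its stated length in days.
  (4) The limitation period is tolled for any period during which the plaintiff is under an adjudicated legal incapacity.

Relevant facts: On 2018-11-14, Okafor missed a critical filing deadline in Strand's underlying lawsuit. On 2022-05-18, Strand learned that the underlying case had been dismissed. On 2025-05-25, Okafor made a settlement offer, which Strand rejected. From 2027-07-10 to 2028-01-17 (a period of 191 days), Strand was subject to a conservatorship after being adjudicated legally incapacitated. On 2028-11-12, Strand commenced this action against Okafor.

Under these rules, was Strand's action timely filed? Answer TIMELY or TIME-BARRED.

TIMELY

The claim accrued on 2022-05-18 — the later of the 2018-11-14 act and the 2022-05-18 discovery.
Adding the 6 years base period to 2022-05-18 gives a deadline of 2028-05-18, before any tolling.
The period was tolled for 191 days by the plaintiff's legal incapacity (2027-07-10 to 2028-01-17), pushing the deadline to 2028-11-25.
The other events in the timeline have no effect on the limitation period under the stated rules.
The 2028-11-12 filing precedes the 2028-11-25 deadline; the claim is timely.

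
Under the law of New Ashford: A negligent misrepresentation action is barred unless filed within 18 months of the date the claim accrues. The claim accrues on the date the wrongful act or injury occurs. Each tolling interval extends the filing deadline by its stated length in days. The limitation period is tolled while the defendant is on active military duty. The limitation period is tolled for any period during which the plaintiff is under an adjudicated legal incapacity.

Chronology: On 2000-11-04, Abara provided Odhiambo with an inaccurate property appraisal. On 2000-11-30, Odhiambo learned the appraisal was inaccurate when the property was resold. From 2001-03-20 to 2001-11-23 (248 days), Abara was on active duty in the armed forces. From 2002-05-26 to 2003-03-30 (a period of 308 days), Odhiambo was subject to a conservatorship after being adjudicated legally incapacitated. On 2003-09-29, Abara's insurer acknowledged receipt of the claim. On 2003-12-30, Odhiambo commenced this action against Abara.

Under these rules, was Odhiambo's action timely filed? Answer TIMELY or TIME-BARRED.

The claim accrued on 2000-11-04, when the wrongful act occurred; under the stated occurrence rule the 2000-11-30 discovery does not delay accrual.
18 months from 2000-11-04 is 2002-05-04.
Because the defendant's active military service ran from 2001-03-20 to 2001-11-23, the deadline is extended by 248 days to 2003-01-07.
The period was tolled for 308 days by the plaintiff's legal incapacity (2002-05-26 to 2003-03-30), pushing the deadline to 2003-11-11.
None of the other events listed affects the running of the period under the stated rules.
Odhiambo filed on 2003-12-30, after the 2003-11-11 deadline, so the action is time-barred.

TIME-BARRED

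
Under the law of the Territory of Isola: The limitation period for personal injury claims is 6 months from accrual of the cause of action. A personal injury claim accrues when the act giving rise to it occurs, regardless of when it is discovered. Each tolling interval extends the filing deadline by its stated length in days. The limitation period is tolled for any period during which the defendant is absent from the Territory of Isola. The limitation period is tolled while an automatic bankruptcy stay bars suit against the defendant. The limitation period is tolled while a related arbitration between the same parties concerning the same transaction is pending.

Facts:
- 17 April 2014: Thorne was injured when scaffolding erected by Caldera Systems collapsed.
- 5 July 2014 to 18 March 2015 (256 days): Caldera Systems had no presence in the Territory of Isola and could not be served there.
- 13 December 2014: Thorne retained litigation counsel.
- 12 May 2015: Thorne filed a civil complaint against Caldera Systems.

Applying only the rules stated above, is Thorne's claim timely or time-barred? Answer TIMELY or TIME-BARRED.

TIMELY

The claim accrued on 17 April 2014, when the wrongful act occurred.
The untolled deadline — 6 months after 17 April 2014 — is 17 October 2014.
Because the defendant's absence from the jurisdiction ran from 5 July 2014 to 18 March 2015, the deadline is extended by 256 days to 30 June 2015.
Nothing else in the chronology tolls or restarts the period.
The 12 May 2015 filing precedes the 30 June 2015 deadline; the claim is timely.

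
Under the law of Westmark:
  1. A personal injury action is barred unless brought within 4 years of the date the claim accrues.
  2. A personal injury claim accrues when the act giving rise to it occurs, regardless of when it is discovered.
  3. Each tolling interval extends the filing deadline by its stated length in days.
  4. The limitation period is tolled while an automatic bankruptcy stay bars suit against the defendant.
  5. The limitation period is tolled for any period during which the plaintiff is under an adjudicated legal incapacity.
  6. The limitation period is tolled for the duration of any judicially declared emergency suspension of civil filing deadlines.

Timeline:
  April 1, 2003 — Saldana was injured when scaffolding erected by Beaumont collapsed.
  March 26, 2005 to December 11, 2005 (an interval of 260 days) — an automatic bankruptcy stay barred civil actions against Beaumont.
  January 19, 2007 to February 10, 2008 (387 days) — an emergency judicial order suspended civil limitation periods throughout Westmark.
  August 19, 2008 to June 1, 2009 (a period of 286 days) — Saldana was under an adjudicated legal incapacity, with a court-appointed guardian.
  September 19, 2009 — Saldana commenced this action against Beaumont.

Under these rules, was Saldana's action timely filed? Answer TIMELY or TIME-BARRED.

TIMELY

The claim accrued on April 1, 2003, when the wrongful act occurred.
Adding the 4 years base period to April 1, 2003 gives a deadline of April 1, 2007, before any tolling.
The period was tolled for 260 days by the automatic bankruptcy stay (March 26, 2005 to December 11, 2005), pushing the deadline to December 17, 2007.
Because the emergency suspension of filing deadlines ran from January 19, 2007 to February 10, 2008, the deadline is extended by 387 days to January 7, 2009.
The plaintiff's legal incapacity from August 19, 2008 to June 1, 2009 tolled the period for 286 days, extending the deadline to October 20, 2009.
Filing on September 19, 2009 beat the October 20, 2009 deadline — the action is timely.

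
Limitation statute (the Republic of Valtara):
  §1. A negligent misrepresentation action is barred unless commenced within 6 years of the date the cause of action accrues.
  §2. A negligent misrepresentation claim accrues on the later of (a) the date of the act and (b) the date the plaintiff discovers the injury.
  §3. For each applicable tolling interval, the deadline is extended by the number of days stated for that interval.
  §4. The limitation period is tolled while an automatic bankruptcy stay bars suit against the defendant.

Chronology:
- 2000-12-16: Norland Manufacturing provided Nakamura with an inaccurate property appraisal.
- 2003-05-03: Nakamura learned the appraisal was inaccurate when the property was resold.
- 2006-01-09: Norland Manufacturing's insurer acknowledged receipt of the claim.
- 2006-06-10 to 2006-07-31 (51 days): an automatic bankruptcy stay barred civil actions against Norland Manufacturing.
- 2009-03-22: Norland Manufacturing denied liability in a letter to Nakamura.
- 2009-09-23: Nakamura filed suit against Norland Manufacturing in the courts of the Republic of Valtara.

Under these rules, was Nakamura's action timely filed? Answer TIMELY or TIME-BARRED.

TIME-BARRED

The claim accrued on 2003-05-03 — the later of the 2000-12-16 act and the 2003-05-03 discovery.
6 years from 2003-05-03 is 2009-05-03.
The automatic bankruptcy stay from 2006-06-10 to 2006-07-31 tolled the period for 51 days, extending the deadline to 2009-06-23.
Nothing else in the chronology tolls or restarts the period.
The 2009-09-23 filing falls after the 2009-06-23 deadline; the claim is time-barred.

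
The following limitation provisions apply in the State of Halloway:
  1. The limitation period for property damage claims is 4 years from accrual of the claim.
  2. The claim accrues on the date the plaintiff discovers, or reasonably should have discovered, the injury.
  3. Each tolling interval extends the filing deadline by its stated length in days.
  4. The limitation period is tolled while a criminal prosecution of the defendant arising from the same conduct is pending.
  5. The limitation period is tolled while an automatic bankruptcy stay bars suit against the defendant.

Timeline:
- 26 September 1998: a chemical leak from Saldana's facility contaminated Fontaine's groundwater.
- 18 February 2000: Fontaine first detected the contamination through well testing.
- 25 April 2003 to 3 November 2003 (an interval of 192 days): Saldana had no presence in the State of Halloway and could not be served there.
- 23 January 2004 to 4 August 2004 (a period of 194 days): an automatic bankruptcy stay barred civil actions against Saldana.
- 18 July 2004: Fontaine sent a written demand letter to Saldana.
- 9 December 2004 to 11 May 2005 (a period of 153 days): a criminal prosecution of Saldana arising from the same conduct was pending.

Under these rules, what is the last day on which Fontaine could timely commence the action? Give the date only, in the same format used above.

Accrual is tied to discovery, so the period began on 18 February 2000 rather than on 26 September 1998 when the act occurred.
The untolled deadline — 4 years after 18 February 2000 — is 18 February 2004.
Because the automatic bankruptcy stay ran from 23 January 2004 to 4 August 2004, the deadline is extended by 194 days to 30 August 2004.
The pending criminal prosecution starting 9 December 2004 came too late — the period had run on 30 August 2004 — and so does not extend the deadline.
Although the defendant's absence ran from 25 April 2003 to 3 November 2003, the stated rules do not make that a tolling event, so it is disregarded.
The other events in the timeline have no effect on the limitation period under the stated rules.

30 August 2004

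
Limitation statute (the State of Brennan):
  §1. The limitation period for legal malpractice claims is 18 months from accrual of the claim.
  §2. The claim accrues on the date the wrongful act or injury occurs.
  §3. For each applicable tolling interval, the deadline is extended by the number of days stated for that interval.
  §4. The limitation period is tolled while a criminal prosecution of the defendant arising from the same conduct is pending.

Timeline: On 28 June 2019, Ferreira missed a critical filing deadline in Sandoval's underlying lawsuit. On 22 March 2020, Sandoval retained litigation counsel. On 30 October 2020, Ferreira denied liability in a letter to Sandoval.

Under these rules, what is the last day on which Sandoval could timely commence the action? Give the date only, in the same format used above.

28 December 2020

The limitation period began to run on 28 June 2019.
18 months from 28 June 2019 is 28 December 2020.
None of the other events listed affects the running of the period under the stated rules.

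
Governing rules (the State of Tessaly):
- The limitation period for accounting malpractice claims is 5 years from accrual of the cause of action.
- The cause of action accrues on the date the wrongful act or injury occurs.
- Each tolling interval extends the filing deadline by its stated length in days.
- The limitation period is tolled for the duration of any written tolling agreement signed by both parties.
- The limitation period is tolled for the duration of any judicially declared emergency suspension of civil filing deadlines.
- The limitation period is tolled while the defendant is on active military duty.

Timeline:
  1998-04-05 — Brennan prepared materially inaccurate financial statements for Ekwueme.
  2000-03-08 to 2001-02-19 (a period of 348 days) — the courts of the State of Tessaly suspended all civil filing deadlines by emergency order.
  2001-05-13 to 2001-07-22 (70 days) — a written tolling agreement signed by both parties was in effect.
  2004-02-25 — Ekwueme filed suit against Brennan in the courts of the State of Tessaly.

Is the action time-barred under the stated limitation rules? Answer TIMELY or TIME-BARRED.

The claim accrued on 1998-04-05, when the wrongful act occurred.
5 years from 1998-04-05 is 2003-04-05.
The emergency suspension of filing deadlines from 2000-03-08 to 2001-02-19 tolled the period for 348 days, extending the deadline to 2004-03-18.
Because the written tolling agreement ran from 2001-05-13 to 2001-07-22, the deadline is extended by 70 days to 2004-05-27.
Filing on 2004-02-25 beat the 2004-05-27 deadline — the action is timely.

TIMELY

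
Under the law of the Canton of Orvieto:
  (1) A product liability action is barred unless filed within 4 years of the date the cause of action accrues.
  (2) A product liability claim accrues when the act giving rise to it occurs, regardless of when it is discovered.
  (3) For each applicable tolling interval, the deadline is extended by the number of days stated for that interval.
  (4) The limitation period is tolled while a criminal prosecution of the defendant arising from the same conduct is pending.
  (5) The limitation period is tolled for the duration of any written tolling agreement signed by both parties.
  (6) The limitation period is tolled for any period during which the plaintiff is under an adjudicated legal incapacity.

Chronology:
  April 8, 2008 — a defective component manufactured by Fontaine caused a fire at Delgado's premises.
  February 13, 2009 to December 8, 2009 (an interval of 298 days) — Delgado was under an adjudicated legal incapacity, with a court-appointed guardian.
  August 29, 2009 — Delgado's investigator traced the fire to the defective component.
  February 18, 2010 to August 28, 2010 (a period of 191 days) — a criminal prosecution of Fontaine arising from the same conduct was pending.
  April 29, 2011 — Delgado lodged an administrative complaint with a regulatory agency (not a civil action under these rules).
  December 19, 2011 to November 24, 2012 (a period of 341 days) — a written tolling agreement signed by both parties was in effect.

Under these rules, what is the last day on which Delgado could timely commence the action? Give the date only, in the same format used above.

The claim accrued on April 8, 2008, when the wrongful act occurred; under the stated occurrence rule the August 29, 2009 discovery does not delay accrual.
The untolled deadline — 4 years after April 8, 2008 — is April 8, 2012.
Because the plaintiff's legal incapacity ran from February 13, 2009 to December 8, 2009, the deadline is extended by 298 days to January 31, 2013.
The period was tolled for 191 days by the pending criminal prosecution (February 18, 2010 to August 28, 2010), pushing the deadline to August 10, 2013.
Because the written tolling agreement ran from December 19, 2011 to November 24, 2012, the deadline is extended by 341 days to July 17, 2014.
Nothing else in the chronology tolls or restarts the period.

July 17, 2014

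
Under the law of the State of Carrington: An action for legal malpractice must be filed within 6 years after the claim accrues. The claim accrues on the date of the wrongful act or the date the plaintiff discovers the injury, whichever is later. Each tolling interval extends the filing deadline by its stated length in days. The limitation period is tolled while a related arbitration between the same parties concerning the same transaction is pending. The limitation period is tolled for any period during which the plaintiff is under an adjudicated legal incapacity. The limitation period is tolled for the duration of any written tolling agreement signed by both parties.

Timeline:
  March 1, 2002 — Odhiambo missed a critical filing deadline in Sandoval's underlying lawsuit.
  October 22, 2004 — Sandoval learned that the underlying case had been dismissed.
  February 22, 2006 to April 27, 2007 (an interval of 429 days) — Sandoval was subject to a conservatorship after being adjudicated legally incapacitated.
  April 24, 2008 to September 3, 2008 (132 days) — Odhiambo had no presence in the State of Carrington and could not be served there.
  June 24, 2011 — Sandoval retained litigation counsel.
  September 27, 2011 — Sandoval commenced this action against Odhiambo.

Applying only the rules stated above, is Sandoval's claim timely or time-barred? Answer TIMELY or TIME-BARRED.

The claim accrued on October 22, 2004 — the later of the March 1, 2002 act and the October 22, 2004 discovery.
6 years from October 22, 2004 is October 22, 2010.
The plaintiff's legal incapacity from February 22, 2006 to April 27, 2007 tolled the period for 429 days, extending the deadline to December 25, 2011.
No stated provision tolls the period for the defendant's absence, so the interval from April 24, 2008 to September 3, 2008 has no effect on the deadline.
The other events in the timeline have no effect on the limitation period under the stated rules.
Filing on September 27, 2011 beat the December 25, 2011 deadline — the action is timely.

TIMELY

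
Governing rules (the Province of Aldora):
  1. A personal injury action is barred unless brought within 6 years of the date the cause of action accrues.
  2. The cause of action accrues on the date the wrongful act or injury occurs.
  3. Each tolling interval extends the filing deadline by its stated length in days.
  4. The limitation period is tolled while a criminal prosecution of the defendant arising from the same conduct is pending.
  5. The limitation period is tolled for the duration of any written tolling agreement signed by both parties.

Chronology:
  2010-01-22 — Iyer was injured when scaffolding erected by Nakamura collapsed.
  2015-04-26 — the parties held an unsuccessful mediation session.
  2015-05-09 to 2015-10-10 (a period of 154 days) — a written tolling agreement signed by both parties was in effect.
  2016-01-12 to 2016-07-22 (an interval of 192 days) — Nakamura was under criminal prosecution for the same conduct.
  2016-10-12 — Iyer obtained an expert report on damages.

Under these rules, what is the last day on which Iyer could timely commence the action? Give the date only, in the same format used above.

2017-01-02

The claim accrued on 2010-01-22, when the wrongful act occurred.
The untolled deadline — 6 years after 2010-01-22 — is 2016-01-22.
The period was tolled for 154 days by the written tolling agreement (2015-05-09 to 2015-10-10), pushing the deadline to 2016-06-24.
The period was tolled for 192 days by the pending criminal prosecution (2016-01-12 to 2016-07-22), pushing the deadline to 2017-01-02.
None of the other events listed affects the running of the period under the stated rules.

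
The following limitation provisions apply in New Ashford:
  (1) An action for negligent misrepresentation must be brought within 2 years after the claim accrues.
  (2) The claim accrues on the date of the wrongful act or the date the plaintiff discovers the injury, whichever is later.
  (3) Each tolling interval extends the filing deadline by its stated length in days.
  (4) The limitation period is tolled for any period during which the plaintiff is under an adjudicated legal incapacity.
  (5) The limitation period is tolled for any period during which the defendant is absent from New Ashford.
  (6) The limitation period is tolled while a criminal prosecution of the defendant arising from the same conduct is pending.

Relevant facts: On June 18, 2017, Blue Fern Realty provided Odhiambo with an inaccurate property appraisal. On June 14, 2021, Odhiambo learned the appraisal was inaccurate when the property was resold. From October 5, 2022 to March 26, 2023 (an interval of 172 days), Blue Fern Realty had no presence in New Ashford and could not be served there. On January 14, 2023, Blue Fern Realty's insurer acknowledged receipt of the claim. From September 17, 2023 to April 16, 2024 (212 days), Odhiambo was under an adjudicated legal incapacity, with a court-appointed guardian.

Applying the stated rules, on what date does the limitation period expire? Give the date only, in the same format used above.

July 2, 2024

The claim accrued on June 14, 2021 — the later of the June 18, 2017 act and the June 14, 2021 discovery.
Adding the 2 years base period to June 14, 2021 gives a deadline of June 14, 2023, before any tolling.
The defendant's absence from the jurisdiction from October 5, 2022 to March 26, 2023 tolled the period for 172 days, extending the deadline to December 3, 2023.
The plaintiff's legal incapacity from September 17, 2023 to April 16, 2024 tolled the period for 212 days, extending the deadline to July 2, 2024.
The other events in the timeline have no effect on the limitation period under the stated rules.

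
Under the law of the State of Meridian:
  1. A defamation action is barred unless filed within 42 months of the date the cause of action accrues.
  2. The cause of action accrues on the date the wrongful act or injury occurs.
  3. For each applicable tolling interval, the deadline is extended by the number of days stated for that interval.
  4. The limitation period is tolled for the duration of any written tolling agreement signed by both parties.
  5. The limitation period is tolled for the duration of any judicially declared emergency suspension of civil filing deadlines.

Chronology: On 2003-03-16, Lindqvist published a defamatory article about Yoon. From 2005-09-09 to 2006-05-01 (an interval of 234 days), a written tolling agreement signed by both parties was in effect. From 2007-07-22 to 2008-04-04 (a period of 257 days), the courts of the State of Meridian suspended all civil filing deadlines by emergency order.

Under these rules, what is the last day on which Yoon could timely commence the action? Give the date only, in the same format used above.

The cause of action accrued on 2003-03-16, the date of the act.
Adding the 42 months base period to 2003-03-16 gives a deadline of 2006-09-16, before any tolling.
Because the written tolling agreement ran from 2005-09-09 to 2006-05-01, the deadline is extended by 234 days to 2007-05-08.
The emergency suspension of filing deadlines starting 2007-07-22 came too late — the period had run on 2007-05-08 — and so does not extend the deadline.

2007-05-08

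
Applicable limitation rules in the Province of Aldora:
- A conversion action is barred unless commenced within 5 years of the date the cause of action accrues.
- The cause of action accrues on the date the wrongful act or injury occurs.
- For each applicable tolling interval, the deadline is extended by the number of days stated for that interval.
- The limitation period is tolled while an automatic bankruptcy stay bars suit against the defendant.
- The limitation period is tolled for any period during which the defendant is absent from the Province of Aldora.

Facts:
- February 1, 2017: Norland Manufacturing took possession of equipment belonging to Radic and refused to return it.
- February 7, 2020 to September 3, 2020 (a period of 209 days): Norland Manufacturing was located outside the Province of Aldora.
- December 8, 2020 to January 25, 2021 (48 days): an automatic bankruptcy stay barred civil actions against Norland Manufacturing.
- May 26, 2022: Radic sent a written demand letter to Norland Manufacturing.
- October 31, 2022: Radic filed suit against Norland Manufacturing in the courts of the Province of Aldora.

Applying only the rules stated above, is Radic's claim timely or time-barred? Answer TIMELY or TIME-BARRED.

TIME-BARRED

The limitation period began to run on February 1, 2017.
5 years from February 1, 2017 is February 1, 2022.
The defendant's absence from the jurisdiction from February 7, 2020 to September 3, 2020 tolled the period for 209 days, extending the deadline to August 29, 2022.
The automatic bankruptcy stay from December 8, 2020 to January 25, 2021 tolled the period for 48 days, extending the deadline to October 16, 2022.
The other events in the timeline have no effect on the limitation period under the stated rules.
Filing on October 31, 2022 missed the October 16, 2022 deadline — the action is time-barred.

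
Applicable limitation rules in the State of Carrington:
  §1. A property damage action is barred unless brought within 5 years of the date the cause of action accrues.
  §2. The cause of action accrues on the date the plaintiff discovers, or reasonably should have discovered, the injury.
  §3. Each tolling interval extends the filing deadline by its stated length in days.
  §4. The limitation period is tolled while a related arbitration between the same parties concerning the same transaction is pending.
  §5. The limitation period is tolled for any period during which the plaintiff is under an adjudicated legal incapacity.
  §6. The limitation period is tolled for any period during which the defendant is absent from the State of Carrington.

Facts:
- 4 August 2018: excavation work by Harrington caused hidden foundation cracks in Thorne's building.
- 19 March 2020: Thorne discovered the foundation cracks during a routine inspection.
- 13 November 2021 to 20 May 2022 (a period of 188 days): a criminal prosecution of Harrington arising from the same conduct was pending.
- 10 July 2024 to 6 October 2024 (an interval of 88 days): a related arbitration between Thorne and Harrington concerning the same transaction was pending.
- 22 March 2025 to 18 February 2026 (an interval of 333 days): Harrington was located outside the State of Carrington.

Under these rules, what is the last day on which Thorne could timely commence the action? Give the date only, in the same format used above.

Under the discovery rule, the claim accrued on 19 March 2020, when Thorne discovered the injury — not on the 4 August 2018 date of the underlying act.
The untolled deadline — 5 years after 19 March 2020 — is 19 March 2025.
The period was tolled for 88 days by the pending related arbitration (10 July 2024 to 6 October 2024), pushing the deadline to 15 June 2025.
The defendant's absence from the jurisdiction from 22 March 2025 to 18 February 2026 tolled the period for 333 days, extending the deadline to 14 May 2026.
The pending criminal prosecution from 13 November 2021 to 20 May 2022 does not toll the period, because no stated rule makes a criminal prosecution a tolling event.

14 May 2026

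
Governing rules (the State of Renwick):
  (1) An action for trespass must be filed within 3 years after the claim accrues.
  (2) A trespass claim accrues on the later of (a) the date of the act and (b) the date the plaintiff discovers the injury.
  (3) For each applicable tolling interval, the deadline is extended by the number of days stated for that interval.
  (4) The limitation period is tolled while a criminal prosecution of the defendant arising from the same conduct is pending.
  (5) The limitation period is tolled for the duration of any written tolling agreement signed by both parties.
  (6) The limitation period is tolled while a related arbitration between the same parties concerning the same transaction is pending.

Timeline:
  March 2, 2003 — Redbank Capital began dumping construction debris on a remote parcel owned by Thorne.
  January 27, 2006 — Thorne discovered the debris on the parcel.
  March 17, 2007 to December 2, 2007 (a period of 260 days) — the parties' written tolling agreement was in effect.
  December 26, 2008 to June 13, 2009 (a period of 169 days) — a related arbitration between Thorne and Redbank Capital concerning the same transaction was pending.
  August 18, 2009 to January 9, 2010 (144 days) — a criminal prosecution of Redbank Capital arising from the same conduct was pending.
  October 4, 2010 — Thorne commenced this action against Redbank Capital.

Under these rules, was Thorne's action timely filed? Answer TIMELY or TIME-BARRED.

Taking the later of the act (March 2, 2003) and discovery (January 27, 2006), the claim accrued on January 27, 2006.
Adding the 3 years base period to January 27, 2006 gives a deadline of January 27, 2009, before any tolling.
The written tolling agreement from March 17, 2007 to December 2, 2007 tolled the period for 260 days, extending the deadline to October 14, 2009.
The pending related arbitration from December 26, 2008 to June 13, 2009 tolled the period for 169 days, extending the deadline to April 1, 2010.
The period was tolled for 144 days by the pending criminal prosecution (August 18, 2009 to January 9, 2010), pushing the deadline to August 23, 2010.
The October 4, 2010 filing falls after the August 23, 2010 deadline; the claim is time-barred.

TIME-BARRED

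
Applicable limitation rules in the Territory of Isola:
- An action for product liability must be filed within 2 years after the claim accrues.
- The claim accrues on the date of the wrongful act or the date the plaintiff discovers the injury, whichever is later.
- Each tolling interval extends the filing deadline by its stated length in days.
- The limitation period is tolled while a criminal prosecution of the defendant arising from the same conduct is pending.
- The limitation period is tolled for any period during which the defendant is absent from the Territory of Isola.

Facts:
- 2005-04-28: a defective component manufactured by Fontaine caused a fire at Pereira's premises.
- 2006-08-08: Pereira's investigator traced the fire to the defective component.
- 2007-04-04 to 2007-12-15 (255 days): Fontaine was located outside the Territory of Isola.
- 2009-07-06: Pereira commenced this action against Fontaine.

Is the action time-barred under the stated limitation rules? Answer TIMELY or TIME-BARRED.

Taking the later of the act (2005-04-28) and discovery (2006-08-08), the claim accrued on 2006-08-08.
2 years from 2006-08-08 is 2008-08-08.
Because the defendant's absence from the jurisdiction ran from 2007-04-04 to 2007-12-15, the deadline is extended by 255 days to 2009-04-20.
Pereira filed on 2009-07-06, after the 2009-04-20 deadline, so the action is time-barred.

TIME-BARRED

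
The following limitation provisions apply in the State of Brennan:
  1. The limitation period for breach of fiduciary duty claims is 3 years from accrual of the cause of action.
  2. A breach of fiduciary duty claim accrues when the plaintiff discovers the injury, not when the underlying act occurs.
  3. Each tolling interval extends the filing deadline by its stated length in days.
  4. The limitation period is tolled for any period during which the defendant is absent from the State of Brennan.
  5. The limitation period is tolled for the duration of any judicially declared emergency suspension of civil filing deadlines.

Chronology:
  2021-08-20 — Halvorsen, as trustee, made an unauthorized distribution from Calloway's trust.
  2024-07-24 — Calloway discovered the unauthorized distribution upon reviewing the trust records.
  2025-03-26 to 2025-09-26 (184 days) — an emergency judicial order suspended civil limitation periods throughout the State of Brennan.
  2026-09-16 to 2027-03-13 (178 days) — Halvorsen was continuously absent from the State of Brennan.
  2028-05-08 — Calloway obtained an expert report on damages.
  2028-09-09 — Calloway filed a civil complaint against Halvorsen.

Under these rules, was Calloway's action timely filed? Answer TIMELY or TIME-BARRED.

TIME-BARRED

Accrual is tied to discovery, so the period began on 2024-07-24 rather than on 2021-08-20 when the act occurred.
3 years from 2024-07-24 is 2027-07-24.
The emergency suspension of filing deadlines from 2025-03-26 to 2025-09-26 tolled the period for 184 days, extending the deadline to 2028-01-24.
The period was tolled for 178 days by the defendant's absence from the jurisdiction (2026-09-16 to 2027-03-13), pushing the deadline to 2028-07-20.
None of the other events listed affects the running of the period under the stated rules.
Calloway filed on 2028-09-09, after the 2028-07-20 deadline, so the action is time-barred.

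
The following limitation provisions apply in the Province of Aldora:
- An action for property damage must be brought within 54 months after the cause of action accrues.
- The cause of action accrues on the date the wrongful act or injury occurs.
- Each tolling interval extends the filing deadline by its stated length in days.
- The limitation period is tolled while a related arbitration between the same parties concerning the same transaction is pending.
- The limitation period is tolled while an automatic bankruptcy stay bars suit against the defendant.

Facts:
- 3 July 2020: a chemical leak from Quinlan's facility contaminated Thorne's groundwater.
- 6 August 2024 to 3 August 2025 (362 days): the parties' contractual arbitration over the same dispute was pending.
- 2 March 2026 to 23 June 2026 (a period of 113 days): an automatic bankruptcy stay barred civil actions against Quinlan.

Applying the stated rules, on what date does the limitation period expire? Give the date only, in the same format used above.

31 December 2025

The claim accrued on 3 July 2020, when the wrongful act occurred.
Adding the 54 months base period to 3 July 2020 gives a deadline of 3 January 2025, before any tolling.
The pending related arbitration from 6 August 2024 to 3 August 2025 tolled the period for 362 days, extending the deadline to 31 December 2025.
The automatic bankruptcy stay starting 2 March 2026 came too late — the period had run on 31 December 2025 — and so does not extend the deadline.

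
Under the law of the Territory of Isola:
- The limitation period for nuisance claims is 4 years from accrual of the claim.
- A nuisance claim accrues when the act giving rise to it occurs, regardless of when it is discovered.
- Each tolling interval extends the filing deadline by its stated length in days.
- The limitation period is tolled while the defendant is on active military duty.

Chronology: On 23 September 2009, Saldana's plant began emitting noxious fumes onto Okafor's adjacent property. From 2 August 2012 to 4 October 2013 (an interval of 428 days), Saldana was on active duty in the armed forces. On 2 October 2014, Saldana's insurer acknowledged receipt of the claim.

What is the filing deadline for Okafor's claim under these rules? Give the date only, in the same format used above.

The claim accrued on 23 September 2009, the date of the act.
4 years from 23 September 2009 is 23 September 2013.
The defendant's active military service from 2 August 2012 to 4 October 2013 tolled the period for 428 days, extending the deadline to 25 November 2014.
None of the other events listed affects the running of the period under the stated rules.

25 November 2014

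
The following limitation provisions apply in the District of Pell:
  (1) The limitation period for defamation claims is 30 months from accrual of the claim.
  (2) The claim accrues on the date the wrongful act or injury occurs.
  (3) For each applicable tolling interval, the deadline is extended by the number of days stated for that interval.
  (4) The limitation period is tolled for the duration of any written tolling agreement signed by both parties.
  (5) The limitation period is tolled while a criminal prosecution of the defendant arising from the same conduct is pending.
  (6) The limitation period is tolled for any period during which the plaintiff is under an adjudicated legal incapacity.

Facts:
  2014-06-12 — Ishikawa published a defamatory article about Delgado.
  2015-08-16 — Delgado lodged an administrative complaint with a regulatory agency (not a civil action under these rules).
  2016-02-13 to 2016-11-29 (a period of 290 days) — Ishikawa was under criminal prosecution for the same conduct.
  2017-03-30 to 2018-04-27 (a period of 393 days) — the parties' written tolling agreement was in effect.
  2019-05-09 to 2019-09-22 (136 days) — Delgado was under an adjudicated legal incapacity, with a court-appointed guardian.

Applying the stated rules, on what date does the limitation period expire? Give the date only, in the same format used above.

2018-10-26

The claim accrued on 2014-06-12, the date of the act.
30 months from 2014-06-12 is 2016-12-12.
The pending criminal prosecution from 2016-02-13 to 2016-11-29 tolled the period for 290 days, extending the deadline to 2017-09-28.
The written tolling agreement from 2017-03-30 to 2018-04-27 tolled the period for 393 days, extending the deadline to 2018-10-26.
The plaintiff's legal incapacity starting 2019-05-09 came too late — the period had run on 2018-10-26 — and so does not extend the deadline.
The other events in the timeline have no effect on the limitation period under the stated rules.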